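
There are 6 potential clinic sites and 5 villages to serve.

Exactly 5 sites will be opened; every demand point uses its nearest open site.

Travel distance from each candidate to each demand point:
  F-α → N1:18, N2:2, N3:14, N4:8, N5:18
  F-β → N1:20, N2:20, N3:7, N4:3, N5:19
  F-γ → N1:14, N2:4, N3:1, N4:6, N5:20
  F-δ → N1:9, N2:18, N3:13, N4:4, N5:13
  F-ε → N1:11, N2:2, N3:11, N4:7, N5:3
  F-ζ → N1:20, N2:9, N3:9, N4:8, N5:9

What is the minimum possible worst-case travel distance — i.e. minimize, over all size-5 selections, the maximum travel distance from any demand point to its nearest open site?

9

Open {F-α, F-β, F-γ, F-δ, F-ε}.
  Farthest demand point is N1 at travel distance 9 (to F-δ); all others are ≤ 9.
With {F-α, F-β, F-γ, F-δ, F-ζ} the worst case is 9.
With {F-α, F-β, F-δ, F-ε, F-ζ} the worst case is 9.
No size-5 selection achieves below 9.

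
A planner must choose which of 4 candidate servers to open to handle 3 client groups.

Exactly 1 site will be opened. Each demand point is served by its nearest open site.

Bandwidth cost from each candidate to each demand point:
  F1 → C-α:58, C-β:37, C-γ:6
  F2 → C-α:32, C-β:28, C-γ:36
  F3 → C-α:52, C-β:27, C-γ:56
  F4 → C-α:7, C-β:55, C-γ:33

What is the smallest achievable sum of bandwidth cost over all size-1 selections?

95

Open {F4}.
  C-α→F4 7, C-β→F4 55, C-γ→F4 33  ⇒ total 95.
Compare {F2}: total 96.
Compare {F1}: total 101.
No size-1 selection does better; minimum is 95.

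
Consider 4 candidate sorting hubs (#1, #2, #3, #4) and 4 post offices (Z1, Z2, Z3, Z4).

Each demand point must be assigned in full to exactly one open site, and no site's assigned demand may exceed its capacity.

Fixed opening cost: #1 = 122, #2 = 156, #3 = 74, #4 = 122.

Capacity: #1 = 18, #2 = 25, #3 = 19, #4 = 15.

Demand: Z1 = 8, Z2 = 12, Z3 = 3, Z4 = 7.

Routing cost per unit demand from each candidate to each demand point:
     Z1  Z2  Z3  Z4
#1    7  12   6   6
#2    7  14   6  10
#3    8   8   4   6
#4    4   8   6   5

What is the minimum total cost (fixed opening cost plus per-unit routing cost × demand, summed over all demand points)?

371

Open {#3, #4}; cheapest assignment that respects the capacities:
  #3 (cap 19, load 15): Z2, Z3 — cost 12×8 + 3×4 = 108
  #4 (cap 15, load 15): Z1, Z4 — cost 8×4 + 7×5 = 67
  Shipping 175, fixed 196 → total 371.
  Any other capacity-feasible assignment to {#3, #4} ships for at least 175.
Compare {#1, #3}: its best feasible assignment gives total 402.
Compare {#2, #3}: its best feasible assignment gives total 442.
Every other set of open sites that can feasibly serve all demand totals ≥ 402 even under its best assignment. Minimum: 371.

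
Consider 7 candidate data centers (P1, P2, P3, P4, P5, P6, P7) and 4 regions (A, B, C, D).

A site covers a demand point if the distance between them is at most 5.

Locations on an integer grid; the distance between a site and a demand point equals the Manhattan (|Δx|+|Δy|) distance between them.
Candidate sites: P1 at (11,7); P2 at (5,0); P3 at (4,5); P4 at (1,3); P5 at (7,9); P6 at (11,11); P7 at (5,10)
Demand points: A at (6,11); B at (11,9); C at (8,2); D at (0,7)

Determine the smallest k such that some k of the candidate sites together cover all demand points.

3

Coverage sets (demand points within 5 of each site):
  P1: {B}
  P2: {C}
  P3: {}
  P4: {D}
  P5: {A, B}
  P6: {A, B}
  P7: {A}
No 2 sites suffice: every size-2 union leaves at least one demand point uncovered.
But {P2, P4, P5} covers everything, so the minimum is 3.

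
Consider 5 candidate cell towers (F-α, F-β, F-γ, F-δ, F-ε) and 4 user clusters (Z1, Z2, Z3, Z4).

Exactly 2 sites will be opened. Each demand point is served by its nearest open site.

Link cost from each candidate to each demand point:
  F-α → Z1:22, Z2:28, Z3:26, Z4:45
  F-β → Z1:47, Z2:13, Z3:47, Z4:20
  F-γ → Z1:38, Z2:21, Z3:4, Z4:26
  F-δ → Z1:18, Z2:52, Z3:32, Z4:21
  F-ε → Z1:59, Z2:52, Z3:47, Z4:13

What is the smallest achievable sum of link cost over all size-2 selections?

Open {F-γ, F-δ}.
  Z1→F-δ 18, Z2→F-γ 21, Z3→F-γ 4, Z4→F-δ 21  ⇒ total 64.
Compare {F-α, F-γ}: total 73.
Compare {F-β, F-γ}: total 75.
No size-2 selection does better; minimum is 64.

64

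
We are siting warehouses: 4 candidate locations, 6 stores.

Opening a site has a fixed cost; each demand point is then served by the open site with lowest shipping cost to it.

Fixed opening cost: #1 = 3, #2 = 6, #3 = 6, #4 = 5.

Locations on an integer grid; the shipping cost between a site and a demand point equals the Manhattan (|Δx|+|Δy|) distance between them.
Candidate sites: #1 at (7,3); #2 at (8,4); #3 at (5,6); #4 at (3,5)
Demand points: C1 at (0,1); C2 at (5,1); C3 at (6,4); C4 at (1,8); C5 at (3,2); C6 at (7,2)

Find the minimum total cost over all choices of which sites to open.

30

Open {#1, #4}: assign each demand point to its cheapest open site.
  C1→#4 7, C2→#1 4, C3→#1 2, C4→#4 5, C5→#4 3, C6→#1 1
  shipping cost 22, fixed 8 → total 30.
Compare {#1}: shipping cost 32 + fixed 3 = 35.
Compare {#1, #3}: shipping cost 27 + fixed 9 = 36.
Compare {#1, #2, #4}: shipping cost 22 + fixed 14 = 36.
All other subsets cost ≥ 35. Minimum total cost: 30.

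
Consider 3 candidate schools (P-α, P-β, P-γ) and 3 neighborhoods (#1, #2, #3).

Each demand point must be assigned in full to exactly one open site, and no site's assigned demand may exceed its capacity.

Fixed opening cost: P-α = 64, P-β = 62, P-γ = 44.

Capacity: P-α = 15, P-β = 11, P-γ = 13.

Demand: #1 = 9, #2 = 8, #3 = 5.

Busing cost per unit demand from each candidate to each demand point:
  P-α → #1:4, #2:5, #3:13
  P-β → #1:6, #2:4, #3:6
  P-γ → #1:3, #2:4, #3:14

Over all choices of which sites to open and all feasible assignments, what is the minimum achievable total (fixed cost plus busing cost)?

240

Open {P-α, P-γ}; cheapest assignment that respects the capacities:
  P-α (cap 15, load 13): #2, #3 — cost 8×5 + 5×13 = 105
  P-γ (cap 13, load 9): #1 — cost 9×3 = 27
  Shipping 132, fixed 108 → total 240.
  Any other capacity-feasible assignment to {P-α, P-γ} ships for at least 132.
Compare {P-α, P-β}: its best feasible assignment gives total 259.
Compare {P-β, P-γ}: its best feasible assignment gives total 262.
Every other set of open sites that can feasibly serve all demand totals ≥ 259 even under its best assignment. Minimum: 240.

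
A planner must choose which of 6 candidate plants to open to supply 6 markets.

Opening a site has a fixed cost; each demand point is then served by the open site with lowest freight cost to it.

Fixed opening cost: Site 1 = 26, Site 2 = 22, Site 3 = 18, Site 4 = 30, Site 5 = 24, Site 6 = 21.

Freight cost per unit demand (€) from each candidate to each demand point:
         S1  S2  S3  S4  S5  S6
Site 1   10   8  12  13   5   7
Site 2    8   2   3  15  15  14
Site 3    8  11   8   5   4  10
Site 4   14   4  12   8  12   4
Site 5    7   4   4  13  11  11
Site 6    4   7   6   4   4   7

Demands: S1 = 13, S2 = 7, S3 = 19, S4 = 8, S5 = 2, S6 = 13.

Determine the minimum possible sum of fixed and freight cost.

Open {Site 2, Site 4, Site 6}: assign each demand point to its cheapest open site.
  S1→Site 6 13×4=52, S2→Site 2 7×2=14, S3→Site 2 19×3=57, S4→Site 6 8×4=32, S5→Site 6 2×4=8, S6→Site 4 13×4=52
  freight cost 215, fixed 73 → total 288.
Compare {Site 2, Site 6}: freight cost 254 + fixed 43 = 297.
Compare {Site 2, Site 3, Site 4, Site 6}: freight cost 215 + fixed 91 = 306.
Compare {Site 2, Site 4, Site 5, Site 6}: freight cost 215 + fixed 97 = 312.
All other subsets cost ≥ 297. Minimum total cost: 288.

288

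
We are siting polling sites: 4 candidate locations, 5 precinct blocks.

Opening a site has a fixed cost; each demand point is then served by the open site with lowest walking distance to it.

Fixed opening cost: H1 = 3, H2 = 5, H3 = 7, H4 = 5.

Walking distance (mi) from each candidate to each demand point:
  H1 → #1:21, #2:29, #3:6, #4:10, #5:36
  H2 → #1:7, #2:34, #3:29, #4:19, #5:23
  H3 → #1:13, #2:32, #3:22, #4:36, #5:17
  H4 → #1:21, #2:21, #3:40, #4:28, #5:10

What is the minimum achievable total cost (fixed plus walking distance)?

Open {H1, H2, H4}: assign each demand point to its cheapest open site.
  #1→H2 7, #2→H4 21, #3→H1 6, #4→H1 10, #5→H4 10
  walking distance 54, fixed 13 → total 67.
Compare {H1, H2, H3, H4}: walking distance 54 + fixed 20 = 74.
Compare {H1, H3, H4}: walking distance 60 + fixed 15 = 75.
Compare {H1, H4}: walking distance 68 + fixed 8 = 76.
All other subsets cost ≥ 74. Minimum total cost: 67.

67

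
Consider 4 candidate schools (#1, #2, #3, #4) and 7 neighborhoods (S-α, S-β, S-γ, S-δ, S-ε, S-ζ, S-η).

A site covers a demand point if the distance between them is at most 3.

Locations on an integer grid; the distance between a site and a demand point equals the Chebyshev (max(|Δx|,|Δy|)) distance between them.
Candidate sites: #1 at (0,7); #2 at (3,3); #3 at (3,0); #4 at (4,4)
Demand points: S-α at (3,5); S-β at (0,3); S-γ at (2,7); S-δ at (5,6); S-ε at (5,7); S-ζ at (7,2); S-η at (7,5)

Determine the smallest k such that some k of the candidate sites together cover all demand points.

Coverage sets (demand points within 3 of each site):
  #1: {S-α, S-γ}
  #2: {S-α, S-β, S-δ}
  #3: {S-β}
  #4: {S-α, S-γ, S-δ, S-ε, S-ζ, S-η}
No single site covers all 7 demand points.
But {#2, #4} covers everything, so the minimum is 2.

2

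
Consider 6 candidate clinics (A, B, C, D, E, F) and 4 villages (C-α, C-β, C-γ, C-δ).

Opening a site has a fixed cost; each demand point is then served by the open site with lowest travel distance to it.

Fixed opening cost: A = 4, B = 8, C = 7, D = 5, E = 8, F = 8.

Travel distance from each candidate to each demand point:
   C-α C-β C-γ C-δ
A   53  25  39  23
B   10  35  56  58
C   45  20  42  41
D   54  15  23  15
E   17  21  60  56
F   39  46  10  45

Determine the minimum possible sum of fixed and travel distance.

71

Open {B, D, F}: assign each demand point to its cheapest open site.
  C-α→B 10, C-β→D 15, C-γ→F 10, C-δ→D 15
  travel distance 50, fixed 21 → total 71.
Compare {A, B, D, F}: travel distance 50 + fixed 25 = 75.
Compare {B, D}: travel distance 63 + fixed 13 = 76.
Compare {D, E, F}: travel distance 57 + fixed 21 = 78.
All other subsets cost ≥ 75. Minimum total cost: 71.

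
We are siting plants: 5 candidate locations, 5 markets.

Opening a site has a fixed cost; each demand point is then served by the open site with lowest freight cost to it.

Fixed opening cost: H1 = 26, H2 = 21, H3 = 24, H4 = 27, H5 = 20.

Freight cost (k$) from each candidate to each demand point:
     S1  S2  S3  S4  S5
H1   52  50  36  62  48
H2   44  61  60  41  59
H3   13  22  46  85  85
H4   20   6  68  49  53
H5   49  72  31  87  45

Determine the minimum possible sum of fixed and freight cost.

198

Open {H4, H5}: assign each demand point to its cheapest open site.
  S1→H4 20, S2→H4 6, S3→H5 31, S4→H4 49, S5→H5 45
  freight cost 151, fixed 47 → total 198.
Compare {H2, H4, H5}: freight cost 143 + fixed 68 = 211.
Compare {H1, H4}: freight cost 159 + fixed 53 = 212.
Compare {H3, H4, H5}: freight cost 144 + fixed 71 = 215.
All other subsets cost ≥ 211. Minimum total cost: 198.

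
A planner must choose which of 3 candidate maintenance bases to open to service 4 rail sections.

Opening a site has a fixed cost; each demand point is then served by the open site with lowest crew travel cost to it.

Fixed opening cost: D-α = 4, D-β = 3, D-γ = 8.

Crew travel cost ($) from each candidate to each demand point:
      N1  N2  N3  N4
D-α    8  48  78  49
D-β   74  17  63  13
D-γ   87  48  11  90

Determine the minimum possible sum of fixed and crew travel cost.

Open {D-α, D-β, D-γ}: assign each demand point to its cheapest open site.
  N1→D-α 8, N2→D-β 17, N3→D-γ 11, N4→D-β 13
  crew travel cost 49, fixed 15 → total 64.
Compare {D-α, D-β}: crew travel cost 101 + fixed 7 = 108.
Compare {D-β, D-γ}: crew travel cost 115 + fixed 11 = 126.
Compare {D-α, D-γ}: crew travel cost 116 + fixed 12 = 128.
All other subsets cost ≥ 108. Minimum total cost: 64.

64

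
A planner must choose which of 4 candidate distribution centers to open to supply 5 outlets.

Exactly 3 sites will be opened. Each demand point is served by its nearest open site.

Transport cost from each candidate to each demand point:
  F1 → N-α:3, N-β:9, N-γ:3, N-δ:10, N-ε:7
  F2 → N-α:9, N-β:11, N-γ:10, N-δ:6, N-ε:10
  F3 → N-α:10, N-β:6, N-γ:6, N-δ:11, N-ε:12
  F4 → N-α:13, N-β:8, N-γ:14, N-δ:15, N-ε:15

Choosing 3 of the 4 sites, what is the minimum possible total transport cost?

25

Open {F1, F2, F3}.
  N-α→F1 3, N-β→F3 6, N-γ→F1 3, N-δ→F2 6, N-ε→F1 7  ⇒ total 25.
Compare {F1, F2, F4}: total 27.
Compare {F1, F3, F4}: total 29.
No size-3 selection does better; minimum is 25.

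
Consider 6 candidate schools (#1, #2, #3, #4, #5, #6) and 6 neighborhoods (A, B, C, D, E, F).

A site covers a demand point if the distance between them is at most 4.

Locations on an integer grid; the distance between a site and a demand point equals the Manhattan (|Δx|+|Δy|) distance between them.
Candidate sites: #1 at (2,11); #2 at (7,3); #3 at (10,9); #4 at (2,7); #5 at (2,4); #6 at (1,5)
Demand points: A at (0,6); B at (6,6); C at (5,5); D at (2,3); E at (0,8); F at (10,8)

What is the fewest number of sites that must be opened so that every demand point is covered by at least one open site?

Coverage sets (demand points within 4 of each site):
  #1: {}
  #2: {B, C}
  #3: {F}
  #4: {A, D, E}
  #5: {A, C, D}
  #6: {A, C, D, E}
No 2 sites suffice: every size-2 union leaves at least one demand point uncovered.
But {#2, #3, #4} covers everything, so the minimum is 3.

3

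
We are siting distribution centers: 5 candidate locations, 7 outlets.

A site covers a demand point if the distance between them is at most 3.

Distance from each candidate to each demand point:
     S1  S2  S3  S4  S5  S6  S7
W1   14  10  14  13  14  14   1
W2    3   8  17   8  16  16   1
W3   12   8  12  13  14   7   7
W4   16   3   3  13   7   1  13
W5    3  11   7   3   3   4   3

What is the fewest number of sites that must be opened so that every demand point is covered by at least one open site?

Coverage sets (demand points within 3 of each site):
  W1: {S7}
  W2: {S1, S7}
  W3: {}
  W4: {S2, S3, S6}
  W5: {S1, S4, S5, S7}
No single site covers all 7 demand points.
But {W4, W5} covers everything, so the minimum is 2.

2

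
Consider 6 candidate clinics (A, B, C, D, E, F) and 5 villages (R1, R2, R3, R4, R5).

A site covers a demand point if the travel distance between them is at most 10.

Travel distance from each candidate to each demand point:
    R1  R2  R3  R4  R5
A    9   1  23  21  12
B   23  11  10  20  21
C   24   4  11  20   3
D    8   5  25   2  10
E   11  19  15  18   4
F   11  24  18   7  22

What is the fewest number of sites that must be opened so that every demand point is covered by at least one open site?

Coverage sets (demand points within 10 of each site):
  A: {R1, R2}
  B: {R3}
  C: {R2, R5}
  D: {R1, R2, R4, R5}
  E: {R5}
  F: {R4}
No single site covers all 5 demand points.
But {B, D} covers everything, so the minimum is 2.

2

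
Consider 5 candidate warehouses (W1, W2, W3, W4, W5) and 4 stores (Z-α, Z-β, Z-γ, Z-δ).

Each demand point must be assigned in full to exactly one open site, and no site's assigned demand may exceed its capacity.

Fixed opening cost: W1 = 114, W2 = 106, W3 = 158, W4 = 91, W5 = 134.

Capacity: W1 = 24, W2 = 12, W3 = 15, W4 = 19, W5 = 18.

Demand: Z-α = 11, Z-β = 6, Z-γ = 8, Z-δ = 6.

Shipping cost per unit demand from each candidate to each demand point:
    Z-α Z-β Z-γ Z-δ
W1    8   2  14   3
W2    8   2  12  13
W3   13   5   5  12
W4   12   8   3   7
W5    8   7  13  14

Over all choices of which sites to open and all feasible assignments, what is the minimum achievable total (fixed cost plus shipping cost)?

Open {W1, W4}; cheapest assignment that respects the capacities:
  W1 (cap 24, load 23): Z-α, Z-β, Z-δ — cost 11×8 + 6×2 + 6×3 = 118
  W4 (cap 19, load 8): Z-γ — cost 8×3 = 24
  Shipping 142, fixed 205 → total 347.
  Any other capacity-feasible assignment to {W1, W4} ships for at least 142.
Compare {W4, W5}: its best feasible assignment gives total 421.
Compare {W1, W3}: its best feasible assignment gives total 430.
Every other set of open sites that can feasibly serve all demand totals ≥ 421 even under its best assignment. Minimum: 347.

347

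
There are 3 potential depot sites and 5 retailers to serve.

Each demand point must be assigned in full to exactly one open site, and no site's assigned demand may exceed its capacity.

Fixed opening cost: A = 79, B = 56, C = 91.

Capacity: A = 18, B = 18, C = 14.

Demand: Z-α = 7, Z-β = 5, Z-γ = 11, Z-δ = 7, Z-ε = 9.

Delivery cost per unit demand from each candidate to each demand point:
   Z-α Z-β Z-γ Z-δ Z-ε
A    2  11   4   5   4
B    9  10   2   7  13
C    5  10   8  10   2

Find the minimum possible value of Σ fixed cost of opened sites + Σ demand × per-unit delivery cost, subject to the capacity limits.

365

Open {A, B, C}; cheapest assignment that respects the capacities:
  A (cap 18, load 14): Z-α, Z-δ — cost 7×2 + 7×5 = 49
  B (cap 18, load 16): Z-β, Z-γ — cost 5×10 + 11×2 = 72
  C (cap 14, load 9): Z-ε — cost 9×2 = 18
  Shipping 139, fixed 226 → total 365.
  Any other capacity-feasible assignment to {A, B, C} ships for at least 139.
Total demand is 39 and no other set of sites has combined capacity ≥ 39, so {A, B, C} is the only feasible choice of open sites. Minimum: 365.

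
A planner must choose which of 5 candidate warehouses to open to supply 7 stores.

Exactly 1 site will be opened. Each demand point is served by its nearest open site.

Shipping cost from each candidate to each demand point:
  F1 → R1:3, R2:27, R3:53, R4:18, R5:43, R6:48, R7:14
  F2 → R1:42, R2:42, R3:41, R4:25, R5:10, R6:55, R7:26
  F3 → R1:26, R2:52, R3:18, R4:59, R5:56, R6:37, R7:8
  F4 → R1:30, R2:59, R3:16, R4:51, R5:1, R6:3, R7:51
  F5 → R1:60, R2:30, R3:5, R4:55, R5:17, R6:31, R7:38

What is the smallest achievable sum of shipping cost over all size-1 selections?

Open {F1}.
  R1→F1 3, R2→F1 27, R3→F1 53, R4→F1 18, R5→F1 43, R6→F1 48, R7→F1 14  ⇒ total 206.
Compare {F4}: total 211.
Compare {F5}: total 236.
No size-1 selection does better; minimum is 206.

206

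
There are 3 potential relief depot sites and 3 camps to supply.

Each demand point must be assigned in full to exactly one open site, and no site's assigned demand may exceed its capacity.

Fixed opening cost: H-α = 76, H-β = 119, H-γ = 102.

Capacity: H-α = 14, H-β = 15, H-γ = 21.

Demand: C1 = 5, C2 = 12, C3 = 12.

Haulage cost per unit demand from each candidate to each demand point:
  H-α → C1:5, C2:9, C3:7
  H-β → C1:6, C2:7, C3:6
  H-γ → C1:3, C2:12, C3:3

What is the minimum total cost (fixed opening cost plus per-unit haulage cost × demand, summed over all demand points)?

337

Open {H-α, H-γ}; cheapest assignment that respects the capacities:
  H-α (cap 14, load 12): C2 — cost 12×9 = 108
  H-γ (cap 21, load 17): C1, C3 — cost 5×3 + 12×3 = 51
  Shipping 159, fixed 178 → total 337.
  Any other capacity-feasible assignment to {H-α, H-γ} ships for at least 159.
Compare {H-β, H-γ}: its best feasible assignment gives total 356.
Compare {H-α, H-β, H-γ}: its best feasible assignment gives total 432.
Every other set of open sites that can feasibly serve all demand totals ≥ 356 even under its best assignment. Minimum: 337.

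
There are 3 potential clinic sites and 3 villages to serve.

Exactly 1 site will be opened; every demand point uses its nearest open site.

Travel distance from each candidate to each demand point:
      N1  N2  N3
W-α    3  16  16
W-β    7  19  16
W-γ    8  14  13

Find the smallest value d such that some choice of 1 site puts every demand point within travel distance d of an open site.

Open {W-γ}.
  Farthest demand point is N2 at travel distance 14 (to W-γ); all others are ≤ 14.
With {W-α} the worst case is 16.
With {W-β} the worst case is 19.
No size-1 selection achieves below 14.

14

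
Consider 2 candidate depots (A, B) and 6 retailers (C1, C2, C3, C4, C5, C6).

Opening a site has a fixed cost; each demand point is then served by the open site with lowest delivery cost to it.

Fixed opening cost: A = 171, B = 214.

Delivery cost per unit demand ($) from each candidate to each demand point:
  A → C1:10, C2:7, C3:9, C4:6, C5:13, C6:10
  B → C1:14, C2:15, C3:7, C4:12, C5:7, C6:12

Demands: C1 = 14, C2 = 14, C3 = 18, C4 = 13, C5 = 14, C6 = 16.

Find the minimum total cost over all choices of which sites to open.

Open {A}: assign each demand point to its cheapest open site.
  C1→A 14×10=140, C2→A 14×7=98, C3→A 18×9=162, C4→A 13×6=78, C5→A 14×13=182, C6→A 16×10=160
  delivery cost 820, fixed 171 → total 991.
Compare {A, B}: delivery cost 700 + fixed 385 = 1085.
Compare {B}: delivery cost 978 + fixed 214 = 1192.

991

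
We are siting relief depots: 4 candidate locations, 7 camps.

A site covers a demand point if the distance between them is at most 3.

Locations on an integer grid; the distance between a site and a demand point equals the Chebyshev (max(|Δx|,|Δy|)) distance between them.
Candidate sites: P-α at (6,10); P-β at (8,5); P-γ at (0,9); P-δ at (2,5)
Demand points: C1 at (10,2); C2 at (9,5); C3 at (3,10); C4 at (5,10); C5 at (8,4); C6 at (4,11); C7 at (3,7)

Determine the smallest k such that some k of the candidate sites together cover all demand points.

2

Coverage sets (demand points within 3 of each site):
  P-α: {C3, C4, C6, C7}
  P-β: {C1, C2, C5}
  P-γ: {C3, C7}
  P-δ: {C7}
No single site covers all 7 demand points.
But {P-α, P-β} covers everything, so the minimum is 2.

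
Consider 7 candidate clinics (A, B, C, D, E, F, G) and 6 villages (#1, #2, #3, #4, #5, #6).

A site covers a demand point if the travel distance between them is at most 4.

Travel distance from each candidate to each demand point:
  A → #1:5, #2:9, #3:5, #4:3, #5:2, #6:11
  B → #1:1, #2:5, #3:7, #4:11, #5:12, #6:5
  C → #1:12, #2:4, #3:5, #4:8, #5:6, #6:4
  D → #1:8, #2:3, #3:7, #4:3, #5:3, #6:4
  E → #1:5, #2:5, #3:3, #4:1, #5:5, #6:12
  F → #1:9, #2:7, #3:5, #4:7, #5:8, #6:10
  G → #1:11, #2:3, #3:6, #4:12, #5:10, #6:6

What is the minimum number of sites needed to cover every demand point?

3

Coverage sets (demand points within 4 of each site):
  A: {#4, #5}
  B: {#1}
  C: {#2, #6}
  D: {#2, #4, #5, #6}
  E: {#3, #4}
  F: {}
  G: {#2}
No 2 sites suffice: every size-2 union leaves at least one demand point uncovered.
But {B, D, E} covers everything, so the minimum is 3.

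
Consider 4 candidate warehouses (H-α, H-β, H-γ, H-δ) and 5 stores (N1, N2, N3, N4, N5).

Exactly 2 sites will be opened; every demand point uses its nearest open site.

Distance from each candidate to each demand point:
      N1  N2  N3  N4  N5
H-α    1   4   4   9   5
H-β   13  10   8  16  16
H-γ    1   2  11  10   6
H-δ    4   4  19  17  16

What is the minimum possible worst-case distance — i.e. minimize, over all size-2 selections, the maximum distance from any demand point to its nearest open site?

9

Open {H-α, H-β}.
  Farthest demand point is N4 at distance 9 (to H-α); all others are ≤ 9.
With {H-α, H-γ} the worst case is 9.
With {H-α, H-δ} the worst case is 9.
No size-2 selection achieves below 9.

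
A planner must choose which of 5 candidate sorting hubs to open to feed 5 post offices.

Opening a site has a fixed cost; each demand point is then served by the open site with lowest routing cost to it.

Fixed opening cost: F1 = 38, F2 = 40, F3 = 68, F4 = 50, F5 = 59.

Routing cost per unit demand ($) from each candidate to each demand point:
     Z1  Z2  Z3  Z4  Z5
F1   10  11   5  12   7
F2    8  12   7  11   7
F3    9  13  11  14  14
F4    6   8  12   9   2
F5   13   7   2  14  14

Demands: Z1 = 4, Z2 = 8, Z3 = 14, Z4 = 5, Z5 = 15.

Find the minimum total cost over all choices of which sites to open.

292

Open {F4, F5}: assign each demand point to its cheapest open site.
  Z1→F4 4×6=24, Z2→F5 8×7=56, Z3→F5 14×2=28, Z4→F4 5×9=45, Z5→F4 15×2=30
  routing cost 183, fixed 109 → total 292.
Compare {F1, F4}: routing cost 233 + fixed 88 = 321.
Compare {F1, F4, F5}: routing cost 183 + fixed 147 = 330.
Compare {F2, F4, F5}: routing cost 183 + fixed 149 = 332.
All other subsets cost ≥ 321. Minimum total cost: 292.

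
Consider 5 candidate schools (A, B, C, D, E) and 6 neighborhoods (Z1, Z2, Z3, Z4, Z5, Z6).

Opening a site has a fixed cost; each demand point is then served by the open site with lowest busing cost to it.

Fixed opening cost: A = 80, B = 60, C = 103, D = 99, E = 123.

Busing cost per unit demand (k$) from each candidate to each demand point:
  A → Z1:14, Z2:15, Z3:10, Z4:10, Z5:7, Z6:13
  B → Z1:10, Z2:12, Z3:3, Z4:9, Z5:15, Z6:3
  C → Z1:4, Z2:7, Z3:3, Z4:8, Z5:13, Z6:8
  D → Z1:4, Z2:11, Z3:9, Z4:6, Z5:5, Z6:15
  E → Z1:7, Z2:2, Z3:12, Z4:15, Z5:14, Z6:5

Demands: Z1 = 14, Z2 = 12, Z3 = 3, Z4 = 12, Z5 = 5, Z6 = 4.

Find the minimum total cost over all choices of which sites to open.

445

Open {C}: assign each demand point to its cheapest open site.
  Z1→C 14×4=56, Z2→C 12×7=84, Z3→C 3×3=9, Z4→C 12×8=96, Z5→C 5×13=65, Z6→C 4×8=32
  busing cost 342, fixed 103 → total 445.
Compare {D, E}: busing cost 224 + fixed 222 = 446.
Compare {B, D}: busing cost 306 + fixed 159 = 465.
Compare {D}: busing cost 372 + fixed 99 = 471.
All other subsets cost ≥ 446. Minimum total cost: 445.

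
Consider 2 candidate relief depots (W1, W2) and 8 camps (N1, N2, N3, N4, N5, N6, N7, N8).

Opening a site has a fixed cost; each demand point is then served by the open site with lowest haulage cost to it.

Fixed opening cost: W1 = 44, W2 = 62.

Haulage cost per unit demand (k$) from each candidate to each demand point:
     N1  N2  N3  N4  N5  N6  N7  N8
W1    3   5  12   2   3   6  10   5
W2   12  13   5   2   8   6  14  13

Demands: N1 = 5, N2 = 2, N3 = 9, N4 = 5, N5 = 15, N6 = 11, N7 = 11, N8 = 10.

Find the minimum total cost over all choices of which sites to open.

Open {W1, W2}: assign each demand point to its cheapest open site.
  N1→W1 5×3=15, N2→W1 2×5=10, N3→W2 9×5=45, N4→W1 5×2=10, N5→W1 15×3=45, N6→W1 11×6=66, N7→W1 11×10=110, N8→W1 10×5=50
  haulage cost 351, fixed 106 → total 457.
Compare {W1}: haulage cost 414 + fixed 44 = 458.
Compare {W2}: haulage cost 611 + fixed 62 = 673.

457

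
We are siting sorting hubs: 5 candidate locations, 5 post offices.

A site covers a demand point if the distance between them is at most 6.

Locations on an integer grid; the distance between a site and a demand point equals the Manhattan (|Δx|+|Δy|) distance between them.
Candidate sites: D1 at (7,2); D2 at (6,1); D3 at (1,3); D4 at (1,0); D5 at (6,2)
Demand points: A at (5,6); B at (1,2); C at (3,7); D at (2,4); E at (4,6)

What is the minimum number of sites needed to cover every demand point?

2

Coverage sets (demand points within 6 of each site):
  D1: {A, B}
  D2: {A, B}
  D3: {B, C, D, E}
  D4: {B, D}
  D5: {A, B, D, E}
No single site covers all 5 demand points.
But {D1, D3} covers everything, so the minimum is 2.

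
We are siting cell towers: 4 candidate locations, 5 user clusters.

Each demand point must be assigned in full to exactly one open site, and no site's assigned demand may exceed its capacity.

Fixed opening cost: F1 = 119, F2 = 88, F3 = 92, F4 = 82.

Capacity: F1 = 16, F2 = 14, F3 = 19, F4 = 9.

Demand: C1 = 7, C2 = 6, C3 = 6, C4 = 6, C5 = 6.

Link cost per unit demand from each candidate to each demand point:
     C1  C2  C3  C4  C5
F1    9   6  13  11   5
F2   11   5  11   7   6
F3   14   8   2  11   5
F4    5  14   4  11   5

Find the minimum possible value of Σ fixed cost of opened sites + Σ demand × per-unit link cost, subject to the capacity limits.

Open {F2, F3}; cheapest assignment that respects the capacities:
  F2 (cap 14, load 13): C1, C4 — cost 7×11 + 6×7 = 119
  F3 (cap 19, load 18): C2, C3, C5 — cost 6×8 + 6×2 + 6×5 = 90
  Shipping 209, fixed 180 → total 389.
  Any other capacity-feasible assignment to {F2, F3} ships for at least 209.
Compare {F2, F3, F4}: its best feasible assignment gives total 411.
Compare {F1, F3}: its best feasible assignment gives total 418.
Every other set of open sites that can feasibly serve all demand totals ≥ 411 even under its best assignment. Minimum: 389.

389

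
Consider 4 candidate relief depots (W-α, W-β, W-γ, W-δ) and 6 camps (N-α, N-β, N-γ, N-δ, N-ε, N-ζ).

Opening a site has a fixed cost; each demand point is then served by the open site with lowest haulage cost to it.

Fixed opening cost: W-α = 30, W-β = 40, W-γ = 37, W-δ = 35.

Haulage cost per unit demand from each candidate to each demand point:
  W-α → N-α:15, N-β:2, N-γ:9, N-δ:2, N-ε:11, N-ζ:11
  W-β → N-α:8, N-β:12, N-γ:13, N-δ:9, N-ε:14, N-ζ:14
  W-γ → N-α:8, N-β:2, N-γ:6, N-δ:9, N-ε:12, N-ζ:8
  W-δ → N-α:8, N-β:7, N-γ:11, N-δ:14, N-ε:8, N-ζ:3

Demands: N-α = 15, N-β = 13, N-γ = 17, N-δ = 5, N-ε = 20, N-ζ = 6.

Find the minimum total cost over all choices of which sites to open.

538

Open {W-α, W-γ, W-δ}: assign each demand point to its cheapest open site.
  N-α→W-γ 15×8=120, N-β→W-α 13×2=26, N-γ→W-γ 17×6=102, N-δ→W-α 5×2=10, N-ε→W-δ 20×8=160, N-ζ→W-δ 6×3=18
  haulage cost 436, fixed 102 → total 538.
Compare {W-γ, W-δ}: haulage cost 471 + fixed 72 = 543.
Compare {W-α, W-δ}: haulage cost 487 + fixed 65 = 552.
Compare {W-α, W-β, W-γ, W-δ}: haulage cost 436 + fixed 142 = 578.
All other subsets cost ≥ 543. Minimum total cost: 538.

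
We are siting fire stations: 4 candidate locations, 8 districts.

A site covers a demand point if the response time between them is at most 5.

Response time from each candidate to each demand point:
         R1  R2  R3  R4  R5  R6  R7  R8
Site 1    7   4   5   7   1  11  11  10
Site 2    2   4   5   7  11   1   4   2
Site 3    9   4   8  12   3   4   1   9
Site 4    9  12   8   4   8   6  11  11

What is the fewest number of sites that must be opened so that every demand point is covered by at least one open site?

Coverage sets (demand points within 5 of each site):
  Site 1: {R2, R3, R5}
  Site 2: {R1, R2, R3, R6, R7, R8}
  Site 3: {R2, R5, R6, R7}
  Site 4: {R4}
No 2 sites suffice: every size-2 union leaves at least one demand point uncovered.
But {Site 1, Site 2, Site 4} covers everything, so the minimum is 3.

3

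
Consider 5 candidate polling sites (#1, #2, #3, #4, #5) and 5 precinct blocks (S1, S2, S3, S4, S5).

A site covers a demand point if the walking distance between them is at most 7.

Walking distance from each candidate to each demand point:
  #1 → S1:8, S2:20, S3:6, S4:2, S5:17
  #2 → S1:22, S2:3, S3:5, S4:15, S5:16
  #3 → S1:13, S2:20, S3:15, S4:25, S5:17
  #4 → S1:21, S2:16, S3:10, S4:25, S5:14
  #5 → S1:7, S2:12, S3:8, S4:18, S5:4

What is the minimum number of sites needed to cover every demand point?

3

Coverage sets (demand points within 7 of each site):
  #1: {S3, S4}
  #2: {S2, S3}
  #3: {}
  #4: {}
  #5: {S1, S5}
No 2 sites suffice: every size-2 union leaves at least one demand point uncovered.
But {#1, #2, #5} covers everything, so the minimum is 3.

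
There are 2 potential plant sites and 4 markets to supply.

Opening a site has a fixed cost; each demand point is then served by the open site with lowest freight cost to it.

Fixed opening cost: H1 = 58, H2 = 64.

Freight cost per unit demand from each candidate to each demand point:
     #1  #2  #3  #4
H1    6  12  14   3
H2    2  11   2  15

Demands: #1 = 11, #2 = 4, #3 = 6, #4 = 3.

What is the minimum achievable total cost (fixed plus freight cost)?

Open {H2}: assign each demand point to its cheapest open site.
  #1→H2 11×2=22, #2→H2 4×11=44, #3→H2 6×2=12, #4→H2 3×15=45
  freight cost 123, fixed 64 → total 187.
Compare {H1, H2}: freight cost 87 + fixed 122 = 209.
Compare {H1}: freight cost 207 + fixed 58 = 265.

187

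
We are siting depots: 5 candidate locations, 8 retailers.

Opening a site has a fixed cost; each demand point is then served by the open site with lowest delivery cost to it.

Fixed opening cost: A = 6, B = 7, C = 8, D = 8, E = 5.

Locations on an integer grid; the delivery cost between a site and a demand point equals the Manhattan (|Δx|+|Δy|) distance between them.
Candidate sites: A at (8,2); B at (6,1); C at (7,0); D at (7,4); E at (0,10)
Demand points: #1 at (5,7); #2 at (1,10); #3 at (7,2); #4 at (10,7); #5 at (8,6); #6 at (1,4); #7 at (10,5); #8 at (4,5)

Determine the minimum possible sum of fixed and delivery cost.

Open {D, E}: assign each demand point to its cheapest open site.
  #1→D 5, #2→E 1, #3→D 2, #4→D 6, #5→D 3, #6→D 6, #7→D 4, #8→D 4
  delivery cost 31, fixed 13 → total 44.
Compare {A, D, E}: delivery cost 30 + fixed 19 = 49.
Compare {D}: delivery cost 42 + fixed 8 = 50.
Compare {A, E}: delivery cost 40 + fixed 11 = 51.
All other subsets cost ≥ 49. Minimum total cost: 44.

44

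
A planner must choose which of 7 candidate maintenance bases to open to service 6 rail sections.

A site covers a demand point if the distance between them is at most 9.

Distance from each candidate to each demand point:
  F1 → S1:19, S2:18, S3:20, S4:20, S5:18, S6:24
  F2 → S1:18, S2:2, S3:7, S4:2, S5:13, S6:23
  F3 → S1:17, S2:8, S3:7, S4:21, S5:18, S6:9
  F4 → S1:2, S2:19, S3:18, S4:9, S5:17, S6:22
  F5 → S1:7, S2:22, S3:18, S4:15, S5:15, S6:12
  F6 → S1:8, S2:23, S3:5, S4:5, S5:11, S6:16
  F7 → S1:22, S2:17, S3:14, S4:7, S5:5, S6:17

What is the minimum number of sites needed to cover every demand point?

3

Coverage sets (demand points within 9 of each site):
  F1: {}
  F2: {S2, S3, S4}
  F3: {S2, S3, S6}
  F4: {S1, S4}
  F5: {S1}
  F6: {S1, S3, S4}
  F7: {S4, S5}
No 2 sites suffice: every size-2 union leaves at least one demand point uncovered.
But {F3, F4, F7} covers everything, so the minimum is 3.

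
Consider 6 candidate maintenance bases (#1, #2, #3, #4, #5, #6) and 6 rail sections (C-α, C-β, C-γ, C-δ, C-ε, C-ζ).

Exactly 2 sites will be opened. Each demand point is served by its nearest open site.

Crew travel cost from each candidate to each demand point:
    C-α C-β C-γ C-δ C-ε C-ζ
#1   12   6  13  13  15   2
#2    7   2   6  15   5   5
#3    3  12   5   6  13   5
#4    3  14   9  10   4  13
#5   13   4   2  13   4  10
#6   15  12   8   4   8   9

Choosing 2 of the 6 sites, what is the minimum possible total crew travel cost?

24

Open {#3, #5}.
  C-α→#3 3, C-β→#5 4, C-γ→#5 2, C-δ→#3 6, C-ε→#5 4, C-ζ→#3 5  ⇒ total 24.
Compare {#2, #3}: total 26.
Compare {#2, #6}: total 29.
No size-2 selection does better; minimum is 24.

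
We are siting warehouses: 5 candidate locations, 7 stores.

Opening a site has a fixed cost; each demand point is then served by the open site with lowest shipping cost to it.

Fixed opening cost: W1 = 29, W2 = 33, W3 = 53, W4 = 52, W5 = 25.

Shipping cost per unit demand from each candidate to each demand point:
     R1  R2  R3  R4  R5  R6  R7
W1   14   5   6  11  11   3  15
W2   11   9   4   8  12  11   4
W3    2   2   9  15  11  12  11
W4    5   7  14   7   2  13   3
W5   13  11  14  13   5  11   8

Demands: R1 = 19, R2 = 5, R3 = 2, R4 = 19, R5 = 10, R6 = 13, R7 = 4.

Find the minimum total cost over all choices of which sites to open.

Open {W1, W3, W4}: assign each demand point to its cheapest open site.
  R1→W3 19×2=38, R2→W3 5×2=10, R3→W1 2×6=12, R4→W4 19×7=133, R5→W4 10×2=20, R6→W1 13×3=39, R7→W4 4×3=12
  shipping cost 264, fixed 134 → total 398.
Compare {W1, W4}: shipping cost 336 + fixed 81 = 417.
Compare {W1, W3, W4, W5}: shipping cost 264 + fixed 159 = 423.
Compare {W1, W2, W3, W4}: shipping cost 260 + fixed 167 = 427.
All other subsets cost ≥ 417. Minimum total cost: 398.

398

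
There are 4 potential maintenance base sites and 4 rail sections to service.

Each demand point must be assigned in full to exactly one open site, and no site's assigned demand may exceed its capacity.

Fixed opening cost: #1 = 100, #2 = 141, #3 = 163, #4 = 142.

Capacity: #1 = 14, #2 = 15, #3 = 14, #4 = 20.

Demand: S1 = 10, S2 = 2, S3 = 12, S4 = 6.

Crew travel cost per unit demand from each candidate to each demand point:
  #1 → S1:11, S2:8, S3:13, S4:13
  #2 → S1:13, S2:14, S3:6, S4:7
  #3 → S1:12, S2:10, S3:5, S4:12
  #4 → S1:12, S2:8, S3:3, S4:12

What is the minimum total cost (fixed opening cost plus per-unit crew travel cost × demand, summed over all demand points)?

Open {#1, #4}; cheapest assignment that respects the capacities:
  #1 (cap 14, load 12): S1, S2 — cost 10×11 + 2×8 = 126
  #4 (cap 20, load 18): S3, S4 — cost 12×3 + 6×12 = 108
  Shipping 234, fixed 242 → total 476.
  Any other capacity-feasible assignment to {#1, #4} ships for at least 234.
Compare {#2, #4}: its best feasible assignment gives total 537.
Compare {#3, #4}: its best feasible assignment gives total 549.
Every other set of open sites that can feasibly serve all demand totals ≥ 537 even under its best assignment. Minimum: 476.

476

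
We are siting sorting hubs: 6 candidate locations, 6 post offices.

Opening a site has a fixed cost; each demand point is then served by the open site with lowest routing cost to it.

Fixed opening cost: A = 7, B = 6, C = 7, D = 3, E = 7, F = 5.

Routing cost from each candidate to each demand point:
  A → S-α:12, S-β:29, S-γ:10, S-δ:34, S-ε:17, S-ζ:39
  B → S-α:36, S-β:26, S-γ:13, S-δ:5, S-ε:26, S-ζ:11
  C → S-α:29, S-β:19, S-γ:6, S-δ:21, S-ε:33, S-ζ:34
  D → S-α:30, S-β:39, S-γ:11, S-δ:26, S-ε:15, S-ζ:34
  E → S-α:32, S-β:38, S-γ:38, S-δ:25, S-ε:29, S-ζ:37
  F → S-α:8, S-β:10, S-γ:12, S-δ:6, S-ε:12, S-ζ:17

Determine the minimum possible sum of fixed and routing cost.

Open {B, F}: assign each demand point to its cheapest open site.
  S-α→F 8, S-β→F 10, S-γ→F 12, S-δ→B 5, S-ε→F 12, S-ζ→B 11
  routing cost 58, fixed 11 → total 69.
Compare {F}: routing cost 65 + fixed 5 = 70.
Compare {B, C, F}: routing cost 52 + fixed 18 = 70.
Compare {C, F}: routing cost 59 + fixed 12 = 71.
All other subsets cost ≥ 70. Minimum total cost: 69.

69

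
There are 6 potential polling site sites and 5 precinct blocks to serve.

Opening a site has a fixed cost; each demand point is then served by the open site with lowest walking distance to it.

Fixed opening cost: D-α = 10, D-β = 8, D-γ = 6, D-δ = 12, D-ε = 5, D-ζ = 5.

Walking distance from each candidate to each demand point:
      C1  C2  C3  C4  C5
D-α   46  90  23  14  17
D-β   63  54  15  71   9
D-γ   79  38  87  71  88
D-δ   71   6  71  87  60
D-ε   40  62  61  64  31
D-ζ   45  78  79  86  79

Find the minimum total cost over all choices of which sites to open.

Open {D-α, D-β, D-δ, D-ε}: assign each demand point to its cheapest open site.
  C1→D-ε 40, C2→D-δ 6, C3→D-β 15, C4→D-α 14, C5→D-β 9
  walking distance 84, fixed 35 → total 119.
Compare {D-α, D-β, D-δ}: walking distance 90 + fixed 30 = 120.
Compare {D-α, D-β, D-δ, D-ζ}: walking distance 89 + fixed 35 = 124.
Compare {D-α, D-β, D-δ, D-ε, D-ζ}: walking distance 84 + fixed 40 = 124.
All other subsets cost ≥ 120. Minimum total cost: 119.

119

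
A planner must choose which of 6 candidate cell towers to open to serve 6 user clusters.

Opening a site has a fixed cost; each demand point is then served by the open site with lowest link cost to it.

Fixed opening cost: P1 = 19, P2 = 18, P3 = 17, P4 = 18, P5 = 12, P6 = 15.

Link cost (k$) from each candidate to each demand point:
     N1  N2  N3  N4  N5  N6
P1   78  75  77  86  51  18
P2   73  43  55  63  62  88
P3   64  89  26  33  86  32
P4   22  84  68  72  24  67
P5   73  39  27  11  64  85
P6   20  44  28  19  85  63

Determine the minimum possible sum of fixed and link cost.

Open {P1, P4, P5}: assign each demand point to its cheapest open site.
  N1→P4 22, N2→P5 39, N3→P5 27, N4→P5 11, N5→P4 24, N6→P1 18
  link cost 141, fixed 49 → total 190.
Compare {P3, P4, P5}: link cost 154 + fixed 47 = 201.
Compare {P1, P4, P5, P6}: link cost 139 + fixed 64 = 203.
Compare {P1, P4, P6}: link cost 153 + fixed 52 = 205.
All other subsets cost ≥ 201. Minimum total cost: 190.

190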